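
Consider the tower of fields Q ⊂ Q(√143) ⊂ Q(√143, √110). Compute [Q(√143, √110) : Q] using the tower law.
[Q(√143, √110) : Q] = 4

[Q(√143):Q] = 2 (min poly x^2 - 143, irreducible since 143 is squarefree > 1). For the top step, suppose √110 ∈ Q(√143), say √110 = c + d√143 with c, d ∈ Q. Squaring: 110 = c^2 + 143d^2 + 2cd√143. Since √143 ∉ Q this forces 2cd = 0. If d = 0 then √110 = c ∈ Q, contradicting 110 squarefree > 1. If c = 0 then 110 = 143d^2, so 143·110 = (143d)^2 is a perfect square in Q — but 143·110 = 15730 is not a perfect square (since 143 and 110 are distinct squarefree integers). Contradiction. Hence √110 ∉ Q(√143), so x^2 - 110 stays irreducible over Q(√143) and [Q(√143, √110) : Q(√143)] = 2. By the tower law, [Q(√143, √110) : Q] = 2 · 2 = 4.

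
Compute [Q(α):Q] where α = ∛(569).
[Q(α):Q] = 3

The minimal polynomial of α is x^3 - 569, irreducible over Q since 569 is not a perfect cube (so x^3 - 569 has no rational root). Hence [Q(α):Q] = deg(m_α) = 3.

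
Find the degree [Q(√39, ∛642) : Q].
[Q(√39, ∛642) : Q] = 6

Let L = Q(√39, ∛642). Since Q(√39) ⊂ L and [Q(√39):Q] = 2, the tower law gives 2 | [L:Q]. Likewise Q(∛642) ⊂ L with [Q(∛642):Q] = 3 (because 642 is not a perfect cube), so 3 | [L:Q]. As gcd(2,3) = 1, [L:Q] is divisible by 6. Conversely L is generated over Q by √39 and ∛642, so [L:Q] ≤ 2·3 = 6. Therefore [Q(√39, ∛642) : Q] = 6.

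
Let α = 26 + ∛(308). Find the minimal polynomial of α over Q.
m_α(x) = x^3 - 78x^2 + 2028x - 17884

Set β = α - 26 = ∛(308), so β^3 = 308. Then (α - 26)^3 - 308 = 0, i.e. α is a root of g(x) = (x - 26)^3 - 308 = x^3 - 78x^2 + 2028x - 17884. Since g(x) = h(x - 26) where h(x) = x^3 - 308, and h is irreducible over Q (because 308 is not a perfect cube, so h has no rational root, and a monic cubic with no rational root is irreducible), g is also irreducible (irreducibility is preserved under the substitution x → x - 26). Hence m_α(x) = x^3 - 78x^2 + 2028x - 17884.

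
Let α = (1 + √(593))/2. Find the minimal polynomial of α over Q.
m_α(x) = x^2 - x - 148

From 2α - 1 = √(593), squaring gives (2α - 1)^2 = 593, i.e. 4α^2 - 4α + 1 = 593, so α^2 - α + (1 - 593)/4 = 0. Since 593 ≡ 1 (mod 4), (1 - 593)/4 = -148 ∈ Z. The polynomial x^2 - x - 148 has discriminant 1 - 4·(-148) = 593, which is not a perfect square in Q (d = 593 is squarefree and ≠ 1), so x^2 - x - 148 is irreducible over Q. It is the minimal polynomial of α.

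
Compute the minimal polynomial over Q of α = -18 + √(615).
m_α(x) = x^2 + 36x - 291

From α + 18 = √(615), squaring gives (α + 18)^2 = 615, i.e. α^2 + 36α + 324 = 615, so α^2 + 36α - 291 = 0. The discriminant of x^2 + 36x - 291 is (36)^2 - 4·(-291) = 1296 + 1164 = 2460, and 4·(615) is not a perfect square in Q since 615 is squarefree and ≠ 1. Hence x^2 + 36x - 291 is irreducible over Q and is the minimal polynomial of α.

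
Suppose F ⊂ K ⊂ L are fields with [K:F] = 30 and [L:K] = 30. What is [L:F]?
[L:F] = 900

The tower law says that for any tower of field extensions F ⊂ K ⊂ L with finite degrees, [L:F] = [L:K] · [K:F]. Here this gives [L:F] = 30 · 30 = 900.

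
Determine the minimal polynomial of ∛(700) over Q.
m_α(x) = x^3 - 700

α satisfies α^3 = 700, so x^3 - 700 annihilates α. By the rational root test, a rational root p/q (in lowest terms) of x^3 - 700 would satisfy p^3 = 700 q^3, forcing q = 1 and p^3 = 700; but 700 is not a perfect cube, contradiction. A monic cubic over Q with no rational root is irreducible (any nontrivial factorization would include a linear factor). Hence x^3 - 700 is the minimal polynomial of α, and in particular [Q(α):Q] = 3.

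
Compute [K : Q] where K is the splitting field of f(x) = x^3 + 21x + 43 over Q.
[K : Q] = 6

By the rational root test, any rational root of the monic integer polynomial f(x) = x^3 + 21x + 43 must be an integer dividing the constant term 43, i.e. one of ±{1, 43}. Evaluating: f(1) = 65, f(-1) = 21, f(43) = 80453, f(-43) = -80367; none is 0, so f has no rational root and is therefore irreducible over Q (a cubic with no linear factor over a field is irreducible). For an irreducible cubic, the Galois group is A_3 or S_3 according as the discriminant disc(f) = -4a^3 - 27b^2 = -4·(21)^3 - 27·(43)^2 = -86967 is or is not a square in Q. Here disc(f) = -86967 is not a perfect square in Q, so the Galois group of f over Q is not contained in A_3 and must be all of S_3. The splitting field has degree |S_3| = 6 over Q, so [K : Q] = 6.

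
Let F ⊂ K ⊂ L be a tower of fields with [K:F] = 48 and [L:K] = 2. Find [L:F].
[L:F] = 96

The tower law says that for any tower of field extensions F ⊂ K ⊂ L with finite degrees, [L:F] = [L:K] · [K:F]. Here this gives [L:F] = 2 · 48 = 96.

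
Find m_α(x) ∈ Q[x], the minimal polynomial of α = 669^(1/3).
m_α(x) = x^3 - 669

α satisfies α^3 = 669, so x^3 - 669 annihilates α. By the rational root test, a rational root p/q (in lowest terms) of x^3 - 669 would satisfy p^3 = 669 q^3, forcing q = 1 and p^3 = 669; but 669 is not a perfect cube, contradiction. A monic cubic over Q with no rational root is irreducible (any nontrivial factorization would include a linear factor). Hence x^3 - 669 is the minimal polynomial of α, and in particular [Q(α):Q] = 3.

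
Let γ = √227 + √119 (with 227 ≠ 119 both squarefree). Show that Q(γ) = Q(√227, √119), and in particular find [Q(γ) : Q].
[Q(γ) : Q] = 4 (equivalently, Q(γ) = Q(√227, √119))

Obviously Q(γ) ⊆ Q(√227, √119), and [Q(√227, √119):Q] = 4 (since 227, 119 are distinct squarefree integers > 1 with 27013 not a perfect square). To show equality we compute the minimal polynomial of γ. From γ = √227 + √119: γ^2 = 227 + 2√(27013) + 119 = 346 + 2√(27013), so γ^2 - 346 = 2√(27013); squaring, (γ^2 - 346)^2 = 4·27013, i.e. γ^4 - 692γ^2 + 119716 - 108052 = 0, i.e. γ^4 - 692γ^2 + 11664 = 0. So γ is a root of x^4 - 692x^2 + 11664. This polynomial is irreducible over Q: it has no rational root (each ±√227 ± √119 is irrational), and any factorization into two quadratics over Q would force √(27013) ∈ Q (pairing opposite roots) or √227, √119 ∈ Q (other pairings), all impossible. Hence [Q(γ):Q] = 4 = [Q(√227, √119):Q], so Q(γ) = Q(√227, √119).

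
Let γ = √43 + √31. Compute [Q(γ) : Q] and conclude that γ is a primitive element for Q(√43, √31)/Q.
[Q(γ) : Q] = 4 (equivalently, Q(γ) = Q(√43, √31))

Obviously Q(γ) ⊆ Q(√43, √31), and [Q(√43, √31):Q] = 4 (since 43, 31 are distinct squarefree integers > 1 with 1333 not a perfect square). To show equality we compute the minimal polynomial of γ. From γ = √43 + √31: γ^2 = 43 + 2√(1333) + 31 = 74 + 2√(1333), so γ^2 - 74 = 2√(1333); squaring, (γ^2 - 74)^2 = 4·1333, i.e. γ^4 - 148γ^2 + 5476 - 5332 = 0, i.e. γ^4 - 148γ^2 + 144 = 0. So γ is a root of x^4 - 148x^2 + 144. This polynomial is irreducible over Q: it has no rational root (each ±√43 ± √31 is irrational), and any factorization into two quadratics over Q would force √(1333) ∈ Q (pairing opposite roots) or √43, √31 ∈ Q (other pairings), all impossible. Hence [Q(γ):Q] = 4 = [Q(√43, √31):Q], so Q(γ) = Q(√43, √31).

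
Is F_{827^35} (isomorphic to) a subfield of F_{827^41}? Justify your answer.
No: F_{827^35} is not a subfield of F_{827^41}

F_{p^m} embeds in F_{p^n} iff m | n. Here 35 ∤ 41 (since 41 = 1·35 + 6 with remainder 6 ≠ 0), so F_{827^35} is not a subfield of F_{827^41}. Equivalently: if it were, the tower law would give 35 = [F_{827^35}:F_827] dividing [F_{827^41}:F_827] = 41, contradiction.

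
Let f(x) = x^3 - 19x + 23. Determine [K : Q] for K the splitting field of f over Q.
[K : Q] = 6

By the rational root test, any rational root of the monic integer polynomial f(x) = x^3 - 19x + 23 must be an integer dividing the constant term 23, i.e. one of ±{1, 23}. Evaluating: f(1) = 5, f(-1) = 41, f(23) = 11753, f(-23) = -11707; none is 0, so f has no rational root and is therefore irreducible over Q (a cubic with no linear factor over a field is irreducible). For an irreducible cubic, the Galois group is A_3 or S_3 according as the discriminant disc(f) = -4a^3 - 27b^2 = -4·(-19)^3 - 27·(23)^2 = 13153 is or is not a square in Q. Here disc(f) = 13153 is not a perfect square in Q, so the Galois group of f over Q is not contained in A_3 and must be all of S_3. The splitting field has degree |S_3| = 6 over Q, so [K : Q] = 6.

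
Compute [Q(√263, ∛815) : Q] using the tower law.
[Q(√263, ∛815) : Q] = 6

Let L = Q(√263, ∛815). Since Q(√263) ⊂ L and [Q(√263):Q] = 2, the tower law gives 2 | [L:Q]. Likewise Q(∛815) ⊂ L with [Q(∛815):Q] = 3 (because 815 is not a perfect cube), so 3 | [L:Q]. As gcd(2,3) = 1, [L:Q] is divisible by 6. Conversely L is generated over Q by √263 and ∛815, so [L:Q] ≤ 2·3 = 6. Therefore [Q(√263, ∛815) : Q] = 6.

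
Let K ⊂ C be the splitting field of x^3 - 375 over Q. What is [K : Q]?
[K : Q] = 6

The roots of x^3 - 375 are ∛375, ω∛375, ω^2∛375 where ω = e^(2πi/3) is a primitive cube root of unity, so K = Q(∛375, ω). Now [Q(∛375):Q] = 3 (since 375 is not a perfect cube, x^3 - 375 is irreducible) and [Q(ω):Q] = 2. Both 2 and 3 divide [K:Q], and [K:Q] ≤ 3·2 = 6, so [K:Q] = 6. (Equivalently: Q(∛375) ⊂ R but ω ∉ R, so [K : Q(∛375)] = 2.)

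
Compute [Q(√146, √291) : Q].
[Q(√146, √291) : Q] = 4

[Q(√146):Q] = 2 (min poly x^2 - 146, irreducible since 146 is squarefree > 1). For the top step, suppose √291 ∈ Q(√146), say √291 = c + d√146 with c, d ∈ Q. Squaring: 291 = c^2 + 146d^2 + 2cd√146. Since √146 ∉ Q this forces 2cd = 0. If d = 0 then √291 = c ∈ Q, contradicting 291 squarefree > 1. If c = 0 then 291 = 146d^2, so 146·291 = (146d)^2 is a perfect square in Q — but 146·291 = 42486 is not a perfect square (since 146 and 291 are distinct squarefree integers). Contradiction. Hence √291 ∉ Q(√146), so x^2 - 291 stays irreducible over Q(√146) and [Q(√146, √291) : Q(√146)] = 2. By the tower law, [Q(√146, √291) : Q] = 2 · 2 = 4.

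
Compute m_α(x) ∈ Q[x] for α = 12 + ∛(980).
m_α(x) = x^3 - 36x^2 + 432x - 2708

Set β = α - 12 = ∛(980), so β^3 = 980. Then (α - 12)^3 - 980 = 0, i.e. α is a root of g(x) = (x - 12)^3 - 980 = x^3 - 36x^2 + 432x - 2708. Since g(x) = h(x - 12) where h(x) = x^3 - 980, and h is irreducible over Q (because 980 is not a perfect cube, so h has no rational root, and a monic cubic with no rational root is irreducible), g is also irreducible (irreducibility is preserved under the substitution x → x - 12). Hence m_α(x) = x^3 - 36x^2 + 432x - 2708.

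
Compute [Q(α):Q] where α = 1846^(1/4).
[Q(α):Q] = 4

α is a root of x^4 - 1846. By Eisenstein's criterion at the prime p = 2 (which divides the constant term 1846 but p^2 = 4 does not, since 1846 is squarefree), x^4 - 1846 is irreducible over Q. Hence [Q(α):Q] = 4.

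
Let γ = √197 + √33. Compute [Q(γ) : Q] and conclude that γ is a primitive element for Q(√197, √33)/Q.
[Q(γ) : Q] = 4 (equivalently, Q(γ) = Q(√197, √33))

Obviously Q(γ) ⊆ Q(√197, √33), and [Q(√197, √33):Q] = 4 (since 197, 33 are distinct squarefree integers > 1 with 6501 not a perfect square). To show equality we compute the minimal polynomial of γ. From γ = √197 + √33: γ^2 = 197 + 2√(6501) + 33 = 230 + 2√(6501), so γ^2 - 230 = 2√(6501); squaring, (γ^2 - 230)^2 = 4·6501, i.e. γ^4 - 460γ^2 + 52900 - 26004 = 0, i.e. γ^4 - 460γ^2 + 26896 = 0. So γ is a root of x^4 - 460x^2 + 26896. This polynomial is irreducible over Q: it has no rational root (each ±√197 ± √33 is irrational), and any factorization into two quadratics over Q would force √(6501) ∈ Q (pairing opposite roots) or √197, √33 ∈ Q (other pairings), all impossible. Hence [Q(γ):Q] = 4 = [Q(√197, √33):Q], so Q(γ) = Q(√197, √33).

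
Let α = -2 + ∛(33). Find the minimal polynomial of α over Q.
m_α(x) = x^3 + 6x^2 + 12x - 25

Set β = α + 2 = ∛(33), so β^3 = 33. Then (α + 2)^3 - 33 = 0, i.e. α is a root of g(x) = (x + 2)^3 - 33 = x^3 + 6x^2 + 12x - 25. Since g(x) = h(x + 2) where h(x) = x^3 - 33, and h is irreducible over Q (because 33 is not a perfect cube, so h has no rational root, and a monic cubic with no rational root is irreducible), g is also irreducible (irreducibility is preserved under the substitution x → x + 2). Hence m_α(x) = x^3 + 6x^2 + 12x - 25.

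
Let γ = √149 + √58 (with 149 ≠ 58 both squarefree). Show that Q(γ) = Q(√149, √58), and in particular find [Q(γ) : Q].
[Q(γ) : Q] = 4 (equivalently, Q(γ) = Q(√149, √58))

Obviously Q(γ) ⊆ Q(√149, √58), and [Q(√149, √58):Q] = 4 (since 149, 58 are distinct squarefree integers > 1 with 8642 not a perfect square). To show equality we compute the minimal polynomial of γ. From γ = √149 + √58: γ^2 = 149 + 2√(8642) + 58 = 207 + 2√(8642), so γ^2 - 207 = 2√(8642); squaring, (γ^2 - 207)^2 = 4·8642, i.e. γ^4 - 414γ^2 + 42849 - 34568 = 0, i.e. γ^4 - 414γ^2 + 8281 = 0. So γ is a root of x^4 - 414x^2 + 8281. This polynomial is irreducible over Q: it has no rational root (each ±√149 ± √58 is irrational), and any factorization into two quadratics over Q would force √(8642) ∈ Q (pairing opposite roots) or √149, √58 ∈ Q (other pairings), all impossible. Hence [Q(γ):Q] = 4 = [Q(√149, √58):Q], so Q(γ) = Q(√149, √58).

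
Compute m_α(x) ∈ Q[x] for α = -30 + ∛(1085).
m_α(x) = x^3 + 90x^2 + 2700x + 25915

Set β = α + 30 = ∛(1085), so β^3 = 1085. Then (α + 30)^3 - 1085 = 0, i.e. α is a root of g(x) = (x + 30)^3 - 1085 = x^3 + 90x^2 + 2700x + 25915. Since g(x) = h(x + 30) where h(x) = x^3 - 1085, and h is irreducible over Q (because 1085 is not a perfect cube, so h has no rational root, and a monic cubic with no rational root is irreducible), g is also irreducible (irreducibility is preserved under the substitution x → x + 30). Hence m_α(x) = x^3 + 90x^2 + 2700x + 25915.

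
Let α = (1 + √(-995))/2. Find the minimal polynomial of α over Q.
m_α(x) = x^2 - x + 249

From 2α - 1 = √(-995), squaring gives (2α - 1)^2 = -995, i.e. 4α^2 - 4α + 1 = -995, so α^2 - α + (1 + 995)/4 = 0. Since -995 ≡ 1 (mod 4), (1 + 995)/4 = 249 ∈ Z. The polynomial x^2 - x + 249 has discriminant 1 - 4·(249) = -995, which is not a perfect square in Q (d = -995 is squarefree and ≠ 1), so x^2 - x + 249 is irreducible over Q. It is the minimal polynomial of α.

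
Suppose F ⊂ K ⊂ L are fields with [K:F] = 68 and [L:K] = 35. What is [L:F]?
[L:F] = 2380

The tower law says that for any tower of field extensions F ⊂ K ⊂ L with finite degrees, [L:F] = [L:K] · [K:F]. Here this gives [L:F] = 35 · 68 = 2380.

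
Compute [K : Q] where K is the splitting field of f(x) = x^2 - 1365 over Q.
[K : Q] = 2

f(x) = x^2 - 1365 factors as (x - √1365)(x + √1365). The splitting field is K = Q(√1365). Since 1365 is squarefree and > 1, it is not a perfect square, so x^2 - 1365 is irreducible over Q and [Q(√1365) : Q] = 2. Hence [K : Q] = 2.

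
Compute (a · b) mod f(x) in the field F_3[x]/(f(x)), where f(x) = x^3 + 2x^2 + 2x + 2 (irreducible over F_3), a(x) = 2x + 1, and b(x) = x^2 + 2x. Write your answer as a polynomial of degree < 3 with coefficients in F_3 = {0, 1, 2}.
a · b ≡ x^2 + x + 2 (mod f(x))

Multiply in F_3[x]: a(x)·b(x) = (2x + 1)·(x^2 + 2x) = 2x^3 + 2x^2 + 2x. This has degree ≥ 3, so divide by f(x) over F_3: 2x^3 + 2x^2 + 2x = (2)·(x^3 + 2x^2 + 2x + 2) + (x^2 + x + 2). Hence a·b ≡ x^2 + x + 2 (mod f). (F_3[x]/(f) is a field with 3^3 = 27 elements since f is irreducible of degree 3.)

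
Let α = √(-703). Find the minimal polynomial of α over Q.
m_α(x) = x^2 + 703

α satisfies α^2 + 703 = 0, so x^2 + 703 annihilates α. Since d = -703 is squarefree and ≠ 1, it is not a perfect square in Q, so x^2 + 703 has no rational root and is therefore irreducible over Q (a degree-2 polynomial over a field is irreducible iff it has no root). Hence m_α(x) = x^2 + 703.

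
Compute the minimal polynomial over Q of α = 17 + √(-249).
m_α(x) = x^2 - 34x + 538

From α - 17 = √(-249), squaring gives (α - 17)^2 = -249, i.e. α^2 - 34α + 289 = -249, so α^2 - 34α + 538 = 0. The discriminant of x^2 - 34x + 538 is (-34)^2 - 4·(538) = 1156 - 2152 = -996, and 4·(-249) is not a perfect square in Q since -249 is squarefree and ≠ 1. Hence x^2 - 34x + 538 is irreducible over Q and is the minimal polynomial of α.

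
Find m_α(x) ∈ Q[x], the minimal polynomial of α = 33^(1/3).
m_α(x) = x^3 - 33

α satisfies α^3 = 33, so x^3 - 33 annihilates α. By the rational root test, a rational root p/q (in lowest terms) of x^3 - 33 would satisfy p^3 = 33 q^3, forcing q = 1 and p^3 = 33; but 33 is not a perfect cube, contradiction. A monic cubic over Q with no rational root is irreducible (any nontrivial factorization would include a linear factor). Hence x^3 - 33 is the minimal polynomial of α, and in particular [Q(α):Q] = 3.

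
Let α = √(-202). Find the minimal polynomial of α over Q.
m_α(x) = x^2 + 202

α satisfies α^2 + 202 = 0, so x^2 + 202 annihilates α. Since d = -202 is squarefree and ≠ 1, it is not a perfect square in Q, so x^2 + 202 has no rational root and is therefore irreducible over Q (a degree-2 polynomial over a field is irreducible iff it has no root). Hence m_α(x) = x^2 + 202.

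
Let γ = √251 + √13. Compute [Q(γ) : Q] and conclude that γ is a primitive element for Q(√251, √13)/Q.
[Q(γ) : Q] = 4 (equivalently, Q(γ) = Q(√251, √13))

Obviously Q(γ) ⊆ Q(√251, √13), and [Q(√251, √13):Q] = 4 (since 251, 13 are distinct squarefree integers > 1 with 3263 not a perfect square). To show equality we compute the minimal polynomial of γ. From γ = √251 + √13: γ^2 = 251 + 2√(3263) + 13 = 264 + 2√(3263), so γ^2 - 264 = 2√(3263); squaring, (γ^2 - 264)^2 = 4·3263, i.e. γ^4 - 528γ^2 + 69696 - 13052 = 0, i.e. γ^4 - 528γ^2 + 56644 = 0. So γ is a root of x^4 - 528x^2 + 56644. This polynomial is irreducible over Q: it has no rational root (each ±√251 ± √13 is irrational), and any factorization into two quadratics over Q would force √(3263) ∈ Q (pairing opposite roots) or √251, √13 ∈ Q (other pairings), all impossible. Hence [Q(γ):Q] = 4 = [Q(√251, √13):Q], so Q(γ) = Q(√251, √13).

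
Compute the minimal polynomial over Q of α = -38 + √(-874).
m_α(x) = x^2 + 76x + 2318

From α + 38 = √(-874), squaring gives (α + 38)^2 = -874, i.e. α^2 + 76α + 1444 = -874, so α^2 + 76α + 2318 = 0. The discriminant of x^2 + 76x + 2318 is (76)^2 - 4·(2318) = 5776 - 9272 = -3496, and 4·(-874) is not a perfect square in Q since -874 is squarefree and ≠ 1. Hence x^2 + 76x + 2318 is irreducible over Q and is the minimal polynomial of α.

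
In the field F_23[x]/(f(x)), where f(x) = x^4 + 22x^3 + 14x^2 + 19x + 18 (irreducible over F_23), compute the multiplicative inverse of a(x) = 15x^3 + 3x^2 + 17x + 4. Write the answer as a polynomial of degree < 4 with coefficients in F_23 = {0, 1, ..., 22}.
a(x)^(-1) ≡ 15x^3 + 10x^2 + 13x + 1 (mod f(x))

Since f is irreducible over F_23, F_23[x]/(f) is a field and a(x) ≠ 0 has an inverse. Apply the extended Euclidean algorithm to f(x) and a(x) in F_23[x]: f(x) = (20x + 22)·a(x) + (22x^2 + 2x + 22);  a(x) = (8x + 13)·(22x^2 + 2x + 22) + (22x + 17);  (22x^2 + 2x + 22) = (x + 15)·(22x + 17) + (20). The last nonzero remainder is the constant 20 = gcd(f, a) in F_23. Back-substituting through the division chain expresses 20 = s(x)·a(x) + t(x)·f(x) with s(x) ≡ x^3 + 16x^2 + 7x + 20 (mod f), so (x^3 + 16x^2 + 7x + 20)·a(x) ≡ 20 (mod f). Multiplying by 20^(-1) ≡ 15 in F_23 gives a(x)^(-1) ≡ 15·(x^3 + 16x^2 + 7x + 20) ≡ 15x^3 + 10x^2 + 13x + 1 (mod f). Check: (15x^3 + 3x^2 + 17x + 4)·(15x^3 + 10x^2 + 13x + 1) = 18x^6 + 11x^5 + 20x^4 + 8x^3 + 11x^2 + 4 ≡ 1 (mod x^4 + 22x^3 + 14x^2 + 19x + 18).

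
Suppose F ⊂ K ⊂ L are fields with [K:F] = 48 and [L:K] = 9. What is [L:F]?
[L:F] = 432

The tower law says that for any tower of field extensions F ⊂ K ⊂ L with finite degrees, [L:F] = [L:K] · [K:F]. Here this gives [L:F] = 9 · 48 = 432.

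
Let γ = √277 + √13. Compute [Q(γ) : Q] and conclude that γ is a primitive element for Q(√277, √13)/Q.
[Q(γ) : Q] = 4 (equivalently, Q(γ) = Q(√277, √13))

Obviously Q(γ) ⊆ Q(√277, √13), and [Q(√277, √13):Q] = 4 (since 277, 13 are distinct squarefree integers > 1 with 3601 not a perfect square). To show equality we compute the minimal polynomial of γ. From γ = √277 + √13: γ^2 = 277 + 2√(3601) + 13 = 290 + 2√(3601), so γ^2 - 290 = 2√(3601); squaring, (γ^2 - 290)^2 = 4·3601, i.e. γ^4 - 580γ^2 + 84100 - 14404 = 0, i.e. γ^4 - 580γ^2 + 69696 = 0. So γ is a root of x^4 - 580x^2 + 69696. This polynomial is irreducible over Q: it has no rational root (each ±√277 ± √13 is irrational), and any factorization into two quadratics over Q would force √(3601) ∈ Q (pairing opposite roots) or √277, √13 ∈ Q (other pairings), all impossible. Hence [Q(γ):Q] = 4 = [Q(√277, √13):Q], so Q(γ) = Q(√277, √13).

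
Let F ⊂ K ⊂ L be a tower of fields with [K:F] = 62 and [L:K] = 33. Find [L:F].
[L:F] = 2046

The tower law says that for any tower of field extensions F ⊂ K ⊂ L with finite degrees, [L:F] = [L:K] · [K:F]. Here this gives [L:F] = 33 · 62 = 2046.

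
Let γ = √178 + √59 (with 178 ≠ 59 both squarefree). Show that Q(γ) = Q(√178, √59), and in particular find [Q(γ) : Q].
[Q(γ) : Q] = 4 (equivalently, Q(γ) = Q(√178, √59))

Obviously Q(γ) ⊆ Q(√178, √59), and [Q(√178, √59):Q] = 4 (since 178, 59 are distinct squarefree integers > 1 with 10502 not a perfect square). To show equality we compute the minimal polynomial of γ. From γ = √178 + √59: γ^2 = 178 + 2√(10502) + 59 = 237 + 2√(10502), so γ^2 - 237 = 2√(10502); squaring, (γ^2 - 237)^2 = 4·10502, i.e. γ^4 - 474γ^2 + 56169 - 42008 = 0, i.e. γ^4 - 474γ^2 + 14161 = 0. So γ is a root of x^4 - 474x^2 + 14161. This polynomial is irreducible over Q: it has no rational root (each ±√178 ± √59 is irrational), and any factorization into two quadratics over Q would force √(10502) ∈ Q (pairing opposite roots) or √178, √59 ∈ Q (other pairings), all impossible. Hence [Q(γ):Q] = 4 = [Q(√178, √59):Q], so Q(γ) = Q(√178, √59).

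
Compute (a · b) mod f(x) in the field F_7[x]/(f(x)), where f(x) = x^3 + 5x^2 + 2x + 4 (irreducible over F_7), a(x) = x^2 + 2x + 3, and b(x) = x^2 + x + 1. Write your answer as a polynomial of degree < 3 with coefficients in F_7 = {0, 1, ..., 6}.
a · b ≡ 5x + 4 (mod f(x))

Multiply in F_7[x]: a(x)·b(x) = (x^2 + 2x + 3)·(x^2 + x + 1) = x^4 + 3x^3 + 6x^2 + 5x + 3. This has degree ≥ 3, so divide by f(x) over F_7: x^4 + 3x^3 + 6x^2 + 5x + 3 = (x + 5)·(x^3 + 5x^2 + 2x + 4) + (5x + 4). Hence a·b ≡ 5x + 4 (mod f). (F_7[x]/(f) is a field with 7^3 = 343 elements since f is irreducible of degree 3.)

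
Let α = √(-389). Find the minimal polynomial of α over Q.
m_α(x) = x^2 + 389

α satisfies α^2 + 389 = 0, so x^2 + 389 annihilates α. Since d = -389 is squarefree and ≠ 1, it is not a perfect square in Q, so x^2 + 389 has no rational root and is therefore irreducible over Q (a degree-2 polynomial over a field is irreducible iff it has no root). Hence m_α(x) = x^2 + 389.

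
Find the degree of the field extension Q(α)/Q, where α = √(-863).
[Q(α):Q] = 2

[Q(α):Q] equals the degree of the minimal polynomial of α. Here α^2 = -863 and x^2 + 863 is irreducible (d = -863 is squarefree, ≠ 1, hence not a square), so deg(m_α) = 2. Thus [Q(α):Q] = 2.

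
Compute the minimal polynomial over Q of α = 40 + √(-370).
m_α(x) = x^2 - 80x + 1970

From α - 40 = √(-370), squaring gives (α - 40)^2 = -370, i.e. α^2 - 80α + 1600 = -370, so α^2 - 80α + 1970 = 0. The discriminant of x^2 - 80x + 1970 is (-80)^2 - 4·(1970) = 6400 - 7880 = -1480, and 4·(-370) is not a perfect square in Q since -370 is squarefree and ≠ 1. Hence x^2 - 80x + 1970 is irreducible over Q and is the minimal polynomial of α.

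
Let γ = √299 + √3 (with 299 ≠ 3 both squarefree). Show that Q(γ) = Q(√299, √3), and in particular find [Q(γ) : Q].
[Q(γ) : Q] = 4 (equivalently, Q(γ) = Q(√299, √3))

Obviously Q(γ) ⊆ Q(√299, √3), and [Q(√299, √3):Q] = 4 (since 299, 3 are distinct squarefree integers > 1 with 897 not a perfect square). To show equality we compute the minimal polynomial of γ. From γ = √299 + √3: γ^2 = 299 + 2√(897) + 3 = 302 + 2√(897), so γ^2 - 302 = 2√(897); squaring, (γ^2 - 302)^2 = 4·897, i.e. γ^4 - 604γ^2 + 91204 - 3588 = 0, i.e. γ^4 - 604γ^2 + 87616 = 0. So γ is a root of x^4 - 604x^2 + 87616. This polynomial is irreducible over Q: it has no rational root (each ±√299 ± √3 is irrational), and any factorization into two quadratics over Q would force √(897) ∈ Q (pairing opposite roots) or √299, √3 ∈ Q (other pairings), all impossible. Hence [Q(γ):Q] = 4 = [Q(√299, √3):Q], so Q(γ) = Q(√299, √3).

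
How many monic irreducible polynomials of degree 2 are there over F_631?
There are 198765 monic irreducible polynomials of degree 2 over F_631

Each element of F_{631^2} that lies in no proper subfield is a root of exactly one monic irreducible of degree 2 over F_631, and each such polynomial has 2 distinct roots in F_{631^2}. By Möbius inversion the count is N_631(2) = (1/2) Σ_{d|2} μ(2/d) · 631^d = (1/2)(μ(2)·631^1 + μ(1)·631^2) = 397530/2 = 198765.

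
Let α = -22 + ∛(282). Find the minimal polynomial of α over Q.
m_α(x) = x^3 + 66x^2 + 1452x + 10366

Set β = α + 22 = ∛(282), so β^3 = 282. Then (α + 22)^3 - 282 = 0, i.e. α is a root of g(x) = (x + 22)^3 - 282 = x^3 + 66x^2 + 1452x + 10366. Since g(x) = h(x + 22) where h(x) = x^3 - 282, and h is irreducible over Q (because 282 is not a perfect cube, so h has no rational root, and a monic cubic with no rational root is irreducible), g is also irreducible (irreducibility is preserved under the substitution x → x + 22). Hence m_α(x) = x^3 + 66x^2 + 1452x + 10366.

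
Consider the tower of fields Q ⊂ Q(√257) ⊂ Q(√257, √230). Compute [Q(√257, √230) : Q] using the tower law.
[Q(√257, √230) : Q] = 4

[Q(√257):Q] = 2 (min poly x^2 - 257, irreducible since 257 is squarefree > 1). For the top step, suppose √230 ∈ Q(√257), say √230 = c + d√257 with c, d ∈ Q. Squaring: 230 = c^2 + 257d^2 + 2cd√257. Since √257 ∉ Q this forces 2cd = 0. If d = 0 then √230 = c ∈ Q, contradicting 230 squarefree > 1. If c = 0 then 230 = 257d^2, so 257·230 = (257d)^2 is a perfect square in Q — but 257·230 = 59110 is not a perfect square (since 257 and 230 are distinct squarefree integers). Contradiction. Hence √230 ∉ Q(√257), so x^2 - 230 stays irreducible over Q(√257) and [Q(√257, √230) : Q(√257)] = 2. By the tower law, [Q(√257, √230) : Q] = 2 · 2 = 4.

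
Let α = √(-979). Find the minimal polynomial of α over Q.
m_α(x) = x^2 + 979

α satisfies α^2 + 979 = 0, so x^2 + 979 annihilates α. Since d = -979 is squarefree and ≠ 1, it is not a perfect square in Q, so x^2 + 979 has no rational root and is therefore irreducible over Q (a degree-2 polynomial over a field is irreducible iff it has no root). Hence m_α(x) = x^2 + 979.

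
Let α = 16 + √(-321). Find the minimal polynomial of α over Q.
m_α(x) = x^2 - 32x + 577

From α - 16 = √(-321), squaring gives (α - 16)^2 = -321, i.e. α^2 - 32α + 256 = -321, so α^2 - 32α + 577 = 0. The discriminant of x^2 - 32x + 577 is (-32)^2 - 4·(577) = 1024 - 2308 = -1284, and 4·(-321) is not a perfect square in Q since -321 is squarefree and ≠ 1. Hence x^2 - 32x + 577 is irreducible over Q and is the minimal polynomial of α.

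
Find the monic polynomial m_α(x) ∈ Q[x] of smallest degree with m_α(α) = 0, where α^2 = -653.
m_α(x) = x^2 + 653

α satisfies α^2 + 653 = 0, so x^2 + 653 annihilates α. Since d = -653 is squarefree and ≠ 1, it is not a perfect square in Q, so x^2 + 653 has no rational root and is therefore irreducible over Q (a degree-2 polynomial over a field is irreducible iff it has no root). Hence m_α(x) = x^2 + 653.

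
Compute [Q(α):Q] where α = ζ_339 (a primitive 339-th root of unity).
[Q(α):Q] = 224

The minimal polynomial of ζ_339 over Q is the 339-th cyclotomic polynomial Φ_339(x), which is irreducible over Q and has degree φ(339) = 224. Hence [Q(α):Q] = φ(339) = 224.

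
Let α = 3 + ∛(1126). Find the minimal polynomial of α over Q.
m_α(x) = x^3 - 9x^2 + 27x - 1153

Set β = α - 3 = ∛(1126), so β^3 = 1126. Then (α - 3)^3 - 1126 = 0, i.e. α is a root of g(x) = (x - 3)^3 - 1126 = x^3 - 9x^2 + 27x - 1153. Since g(x) = h(x - 3) where h(x) = x^3 - 1126, and h is irreducible over Q (because 1126 is not a perfect cube, so h has no rational root, and a monic cubic with no rational root is irreducible), g is also irreducible (irreducibility is preserved under the substitution x → x - 3). Hence m_α(x) = x^3 - 9x^2 + 27x - 1153.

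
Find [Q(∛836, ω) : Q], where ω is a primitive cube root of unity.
[Q(∛836, ω) : Q] = 6

[Q(∛836):Q] = 3 (min poly x^3 - 836, irreducible since 836 is not a perfect cube). [Q(ω):Q] = 2 (min poly x^2 + x + 1). Since Q(∛836) ⊂ R and ω ∉ R, we have ω ∉ Q(∛836), so x^2 + x + 1 remains irreducible over Q(∛836) and [Q(∛836, ω) : Q(∛836)] = 2. By the tower law, [Q(∛836, ω) : Q] = 3 · 2 = 6. (In fact Q(∛836, ω) is the splitting field of x^3 - 836 over Q.)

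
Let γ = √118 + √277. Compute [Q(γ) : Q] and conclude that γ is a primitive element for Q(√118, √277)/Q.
[Q(γ) : Q] = 4 (equivalently, Q(γ) = Q(√118, √277))

Obviously Q(γ) ⊆ Q(√118, √277), and [Q(√118, √277):Q] = 4 (since 118, 277 are distinct squarefree integers > 1 with 32686 not a perfect square). To show equality we compute the minimal polynomial of γ. From γ = √118 + √277: γ^2 = 118 + 2√(32686) + 277 = 395 + 2√(32686), so γ^2 - 395 = 2√(32686); squaring, (γ^2 - 395)^2 = 4·32686, i.e. γ^4 - 790γ^2 + 156025 - 130744 = 0, i.e. γ^4 - 790γ^2 + 25281 = 0. So γ is a root of x^4 - 790x^2 + 25281. This polynomial is irreducible over Q: it has no rational root (each ±√118 ± √277 is irrational), and any factorization into two quadratics over Q would force √(32686) ∈ Q (pairing opposite roots) or √118, √277 ∈ Q (other pairings), all impossible. Hence [Q(γ):Q] = 4 = [Q(√118, √277):Q], so Q(γ) = Q(√118, √277).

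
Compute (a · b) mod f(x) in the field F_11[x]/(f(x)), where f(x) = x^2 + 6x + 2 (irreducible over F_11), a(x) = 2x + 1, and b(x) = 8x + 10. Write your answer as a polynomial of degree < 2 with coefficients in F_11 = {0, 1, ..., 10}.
a · b ≡ 9x (mod f(x))

Multiply in F_11[x]: a(x)·b(x) = (2x + 1)·(8x + 10) = 5x^2 + 6x + 10. This has degree ≥ 2, so divide by f(x) over F_11: 5x^2 + 6x + 10 = (5)·(x^2 + 6x + 2) + (9x). Hence a·b ≡ 9x (mod f). (F_11[x]/(f) is a field with 11^2 = 121 elements since f is irreducible of degree 2.)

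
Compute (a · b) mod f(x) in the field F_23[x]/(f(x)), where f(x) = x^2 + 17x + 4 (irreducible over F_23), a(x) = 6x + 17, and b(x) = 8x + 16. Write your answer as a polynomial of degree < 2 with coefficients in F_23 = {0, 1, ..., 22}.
a · b ≡ 14x + 11 (mod f(x))

Multiply in F_23[x]: a(x)·b(x) = (6x + 17)·(8x + 16) = 2x^2 + 2x + 19. This has degree ≥ 2, so divide by f(x) over F_23: 2x^2 + 2x + 19 = (2)·(x^2 + 17x + 4) + (14x + 11). Hence a·b ≡ 14x + 11 (mod f). (F_23[x]/(f) is a field with 23^2 = 529 elements since f is irreducible of degree 2.)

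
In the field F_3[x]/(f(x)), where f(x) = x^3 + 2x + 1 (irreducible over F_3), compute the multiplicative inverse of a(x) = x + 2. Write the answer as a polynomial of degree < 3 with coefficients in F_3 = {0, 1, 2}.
a(x)^(-1) ≡ 2x^2 + 2x (mod f(x))

Since f is irreducible over F_3, F_3[x]/(f) is a field and a(x) ≠ 0 has an inverse. Apply the extended Euclidean algorithm to f(x) and a(x) in F_3[x]: f(x) = (x^2 + x)·a(x) + (1). The last nonzero remainder is the constant 1 = gcd(f, a) in F_3. Back-substituting through the division chain expresses 1 = s(x)·a(x) + t(x)·f(x) with s(x) ≡ 2x^2 + 2x (mod f), so a(x)^(-1) ≡ s(x) = 2x^2 + 2x (mod f). Check: (x + 2)·(2x^2 + 2x) = 2x^3 + x ≡ 1 (mod x^3 + 2x + 1).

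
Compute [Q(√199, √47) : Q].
[Q(√199, √47) : Q] = 4

[Q(√199):Q] = 2 (min poly x^2 - 199, irreducible since 199 is squarefree > 1). For the top step, suppose √47 ∈ Q(√199), say √47 = c + d√199 with c, d ∈ Q. Squaring: 47 = c^2 + 199d^2 + 2cd√199. Since √199 ∉ Q this forces 2cd = 0. If d = 0 then √47 = c ∈ Q, contradicting 47 squarefree > 1. If c = 0 then 47 = 199d^2, so 199·47 = (199d)^2 is a perfect square in Q — but 199·47 = 9353 is not a perfect square (since 199 and 47 are distinct squarefree integers). Contradiction. Hence √47 ∉ Q(√199), so x^2 - 47 stays irreducible over Q(√199) and [Q(√199, √47) : Q(√199)] = 2. By the tower law, [Q(√199, √47) : Q] = 2 · 2 = 4.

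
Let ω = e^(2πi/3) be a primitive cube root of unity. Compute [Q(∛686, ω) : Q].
[Q(∛686, ω) : Q] = 6

[Q(∛686):Q] = 3 (min poly x^3 - 686, irreducible since 686 is not a perfect cube). [Q(ω):Q] = 2 (min poly x^2 + x + 1). Since Q(∛686) ⊂ R and ω ∉ R, we have ω ∉ Q(∛686), so x^2 + x + 1 remains irreducible over Q(∛686) and [Q(∛686, ω) : Q(∛686)] = 2. By the tower law, [Q(∛686, ω) : Q] = 3 · 2 = 6. (In fact Q(∛686, ω) is the splitting field of x^3 - 686 over Q.)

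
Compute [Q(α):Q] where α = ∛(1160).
[Q(α):Q] = 3

The minimal polynomial of α is x^3 - 1160, irreducible over Q since 1160 is not a perfect cube (so x^3 - 1160 has no rational root). Hence [Q(α):Q] = deg(m_α) = 3.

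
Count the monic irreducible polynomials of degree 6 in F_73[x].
There are 25222305336 monic irreducible polynomials of degree 6 over F_73

Each element of F_{73^6} that lies in no proper subfield is a root of exactly one monic irreducible of degree 6 over F_73, and each such polynomial has 6 distinct roots in F_{73^6}. By Möbius inversion the count is N_73(6) = (1/6) Σ_{d|6} μ(6/d) · 73^d = (1/6)(μ(6)·73^1 + μ(3)·73^2 + μ(2)·73^3 + μ(1)·73^6) = 151333832016/6 = 25222305336.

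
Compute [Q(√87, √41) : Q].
[Q(√87, √41) : Q] = 4

[Q(√87):Q] = 2 (min poly x^2 - 87, irreducible since 87 is squarefree > 1). For the top step, suppose √41 ∈ Q(√87), say √41 = c + d√87 with c, d ∈ Q. Squaring: 41 = c^2 + 87d^2 + 2cd√87. Since √87 ∉ Q this forces 2cd = 0. If d = 0 then √41 = c ∈ Q, contradicting 41 squarefree > 1. If c = 0 then 41 = 87d^2, so 87·41 = (87d)^2 is a perfect square in Q — but 87·41 = 3567 is not a perfect square (since 87 and 41 are distinct squarefree integers). Contradiction. Hence √41 ∉ Q(√87), so x^2 - 41 stays irreducible over Q(√87) and [Q(√87, √41) : Q(√87)] = 2. By the tower law, [Q(√87, √41) : Q] = 2 · 2 = 4.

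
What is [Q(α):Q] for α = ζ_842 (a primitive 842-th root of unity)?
[Q(α):Q] = 420

The minimal polynomial of ζ_842 over Q is the 842-th cyclotomic polynomial Φ_842(x), which is irreducible over Q and has degree φ(842) = 420. Hence [Q(α):Q] = φ(842) = 420.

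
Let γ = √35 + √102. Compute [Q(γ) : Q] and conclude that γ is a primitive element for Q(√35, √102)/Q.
[Q(γ) : Q] = 4 (equivalently, Q(γ) = Q(√35, √102))

Obviously Q(γ) ⊆ Q(√35, √102), and [Q(√35, √102):Q] = 4 (since 35, 102 are distinct squarefree integers > 1 with 3570 not a perfect square). To show equality we compute the minimal polynomial of γ. From γ = √35 + √102: γ^2 = 35 + 2√(3570) + 102 = 137 + 2√(3570), so γ^2 - 137 = 2√(3570); squaring, (γ^2 - 137)^2 = 4·3570, i.e. γ^4 - 274γ^2 + 18769 - 14280 = 0, i.e. γ^4 - 274γ^2 + 4489 = 0. So γ is a root of x^4 - 274x^2 + 4489. This polynomial is irreducible over Q: it has no rational root (each ±√35 ± √102 is irrational), and any factorization into two quadratics over Q would force √(3570) ∈ Q (pairing opposite roots) or √35, √102 ∈ Q (other pairings), all impossible. Hence [Q(γ):Q] = 4 = [Q(√35, √102):Q], so Q(γ) = Q(√35, √102).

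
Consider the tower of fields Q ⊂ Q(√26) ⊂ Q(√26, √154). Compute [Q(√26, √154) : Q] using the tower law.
[Q(√26, √154) : Q] = 4

[Q(√26):Q] = 2 (min poly x^2 - 26, irreducible since 26 is squarefree > 1). For the top step, suppose √154 ∈ Q(√26), say √154 = c + d√26 with c, d ∈ Q. Squaring: 154 = c^2 + 26d^2 + 2cd√26. Since √26 ∉ Q this forces 2cd = 0. If d = 0 then √154 = c ∈ Q, contradicting 154 squarefree > 1. If c = 0 then 154 = 26d^2, so 26·154 = (26d)^2 is a perfect square in Q — but 26·154 = 4004 is not a perfect square (since 26 and 154 are distinct squarefree integers). Contradiction. Hence √154 ∉ Q(√26), so x^2 - 154 stays irreducible over Q(√26) and [Q(√26, √154) : Q(√26)] = 2. By the tower law, [Q(√26, √154) : Q] = 2 · 2 = 4.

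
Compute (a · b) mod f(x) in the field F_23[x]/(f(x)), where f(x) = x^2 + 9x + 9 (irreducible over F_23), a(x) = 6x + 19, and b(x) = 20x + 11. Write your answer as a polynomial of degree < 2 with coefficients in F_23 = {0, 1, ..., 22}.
a · b ≡ 10x + 3 (mod f(x))

Multiply in F_23[x]: a(x)·b(x) = (6x + 19)·(20x + 11) = 5x^2 + 9x + 2. This has degree ≥ 2, so divide by f(x) over F_23: 5x^2 + 9x + 2 = (5)·(x^2 + 9x + 9) + (10x + 3). Hence a·b ≡ 10x + 3 (mod f). (F_23[x]/(f) is a field with 23^2 = 529 elements since f is irreducible of degree 2.)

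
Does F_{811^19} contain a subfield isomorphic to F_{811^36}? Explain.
No: F_{811^36} is not a subfield of F_{811^19}

F_{p^m} embeds in F_{p^n} iff m | n. Here 36 ∤ 19 (since 19 = 0·36 + 19 with remainder 19 ≠ 0), so F_{811^36} is not a subfield of F_{811^19}. Equivalently: if it were, the tower law would give 36 = [F_{811^36}:F_811] dividing [F_{811^19}:F_811] = 19, contradiction.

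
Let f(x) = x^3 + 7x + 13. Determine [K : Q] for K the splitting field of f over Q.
[K : Q] = 6

By the rational root test, any rational root of the monic integer polynomial f(x) = x^3 + 7x + 13 must be an integer dividing the constant term 13, i.e. one of ±{1, 13}. Evaluating: f(1) = 21, f(-1) = 5, f(13) = 2301, f(-13) = -2275; none is 0, so f has no rational root and is therefore irreducible over Q (a cubic with no linear factor over a field is irreducible). For an irreducible cubic, the Galois group is A_3 or S_3 according as the discriminant disc(f) = -4a^3 - 27b^2 = -4·(7)^3 - 27·(13)^2 = -5935 is or is not a square in Q. Here disc(f) = -5935 is not a perfect square in Q, so the Galois group of f over Q is not contained in A_3 and must be all of S_3. The splitting field has degree |S_3| = 6 over Q, so [K : Q] = 6.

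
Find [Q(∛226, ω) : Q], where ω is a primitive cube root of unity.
[Q(∛226, ω) : Q] = 6

[Q(∛226):Q] = 3 (min poly x^3 - 226, irreducible since 226 is not a perfect cube). [Q(ω):Q] = 2 (min poly x^2 + x + 1). Since Q(∛226) ⊂ R and ω ∉ R, we have ω ∉ Q(∛226), so x^2 + x + 1 remains irreducible over Q(∛226) and [Q(∛226, ω) : Q(∛226)] = 2. By the tower law, [Q(∛226, ω) : Q] = 3 · 2 = 6. (In fact Q(∛226, ω) is the splitting field of x^3 - 226 over Q.)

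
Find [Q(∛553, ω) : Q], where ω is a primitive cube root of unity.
[Q(∛553, ω) : Q] = 6

[Q(∛553):Q] = 3 (min poly x^3 - 553, irreducible since 553 is not a perfect cube). [Q(ω):Q] = 2 (min poly x^2 + x + 1). Since Q(∛553) ⊂ R and ω ∉ R, we have ω ∉ Q(∛553), so x^2 + x + 1 remains irreducible over Q(∛553) and [Q(∛553, ω) : Q(∛553)] = 2. By the tower law, [Q(∛553, ω) : Q] = 3 · 2 = 6. (In fact Q(∛553, ω) is the splitting field of x^3 - 553 over Q.)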